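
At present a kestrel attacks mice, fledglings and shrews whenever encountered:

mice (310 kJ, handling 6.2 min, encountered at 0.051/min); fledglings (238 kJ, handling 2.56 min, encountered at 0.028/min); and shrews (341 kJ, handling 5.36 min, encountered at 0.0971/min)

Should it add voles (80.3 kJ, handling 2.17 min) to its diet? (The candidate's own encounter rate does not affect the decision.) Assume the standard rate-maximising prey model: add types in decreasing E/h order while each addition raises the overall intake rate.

On mice, fledglings and shrews alone, R = ΣλE/(1+Σλh) = 55.59/1.908 = 29.13 kJ/min.
voles: E/h = 80.3/2.17 = 37 kJ/min.
37 > 29.13, so adding voles raises the average — include it.

Yes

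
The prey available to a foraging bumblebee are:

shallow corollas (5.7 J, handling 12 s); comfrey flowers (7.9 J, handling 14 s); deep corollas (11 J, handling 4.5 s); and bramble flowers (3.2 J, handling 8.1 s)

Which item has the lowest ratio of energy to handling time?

bramble flowers

Profitability E/h (J/s): shallow corollas = 5.7/12 = 0.475, comfrey flowers = 7.9/14 = 0.564, deep corollas = 11/4.5 = 2.44, bramble flowers = 3.2/8.1 = 0.395.
Ranked: deep corollas > comfrey flowers > shallow corollas > bramble flowers.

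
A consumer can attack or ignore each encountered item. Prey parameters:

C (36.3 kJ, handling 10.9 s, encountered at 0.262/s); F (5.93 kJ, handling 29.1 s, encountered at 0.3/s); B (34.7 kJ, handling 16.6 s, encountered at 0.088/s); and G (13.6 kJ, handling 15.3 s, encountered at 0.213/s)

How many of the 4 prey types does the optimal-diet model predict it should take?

1

Rank by E/h (kJ/s): C 3.33, B 2.09, G 0.889, F 0.204. Include each in turn until the next type's E/h falls below the running intake rate.
Rate on top 1: 2.467. B: 2.09 < 2.467 → exclude; stop.
Optimal diet: C — 1 of 4 types.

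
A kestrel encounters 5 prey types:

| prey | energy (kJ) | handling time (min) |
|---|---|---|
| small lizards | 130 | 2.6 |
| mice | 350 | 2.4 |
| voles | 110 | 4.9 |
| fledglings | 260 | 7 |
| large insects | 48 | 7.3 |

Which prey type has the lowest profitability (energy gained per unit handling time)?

Profitability E/h (kJ/min): small lizards = 130/2.6 = 50, mice = 350/2.4 = 146, voles = 110/4.9 = 22.4, fledglings = 260/7 = 37.1, large insects = 48/7.3 = 6.58.
Ranked: mice > small lizards > fledglings > voles > large insects.

large insects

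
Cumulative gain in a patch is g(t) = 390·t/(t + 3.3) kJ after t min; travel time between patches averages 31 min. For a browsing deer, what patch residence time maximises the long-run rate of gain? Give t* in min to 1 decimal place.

Maximise g(t)/(T+t): set derivative to zero → g'(t)(T+t) = g(t).
g'(t) = 390·3.3/(t + 3.3)². Setting 390·3.3/(t+3.3)² = 390t/[(t+3.3)(31+t)] gives 3.3(31+t) = t(t+3.3), so t² = 3.3×31 = 102.3.
t* = √102.3 = 10.11 min.

10.1 min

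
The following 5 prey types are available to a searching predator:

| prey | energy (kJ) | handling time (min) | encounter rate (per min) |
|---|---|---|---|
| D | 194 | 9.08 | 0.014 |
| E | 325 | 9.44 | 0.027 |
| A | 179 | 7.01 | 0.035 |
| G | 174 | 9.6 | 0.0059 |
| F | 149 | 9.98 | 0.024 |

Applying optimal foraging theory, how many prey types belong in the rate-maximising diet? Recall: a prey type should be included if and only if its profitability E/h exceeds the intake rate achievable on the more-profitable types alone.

E/h in descending order: E 34.4, A 25.5, D 21.4, G 18.1, F 14.9 kJ/min. The optimal diet is the largest prefix of this list for which every included type satisfies E_i/h_i > R on the types above it.
Rate on top 1: 6.993. A: 25.5 > 6.993 → include.
Rate on top 2: 10.03. D: 21.4 > 10.03 → include.
Rate on top 3: 10.91. G: 18.1 > 10.91 → include.
Rate on top 4: 11.15. F: 14.9 > 11.15 → include.
Optimal diet: E, A, D, G, F — 5 of 5 types.

5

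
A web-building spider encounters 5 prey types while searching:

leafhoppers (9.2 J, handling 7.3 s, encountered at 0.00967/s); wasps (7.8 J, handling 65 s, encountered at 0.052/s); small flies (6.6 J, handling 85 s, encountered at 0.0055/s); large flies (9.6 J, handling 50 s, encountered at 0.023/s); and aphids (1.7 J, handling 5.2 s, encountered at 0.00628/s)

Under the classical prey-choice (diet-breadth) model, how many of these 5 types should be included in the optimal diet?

E/h in descending order: leafhoppers 1.26, aphids 0.327, large flies 0.192, wasps 0.12, small flies 0.0776 J/s. The optimal diet is the largest prefix of this list for which every included type satisfies E_i/h_i > R on the types above it.
Rate on top 1: 0.0831. aphids: 0.327 > 0.0831 → include.
Rate on top 2: 0.09032. large flies: 0.192 > 0.09032 → include.
Rate on top 3: 0.1422. wasps: 0.12 < 0.1422 → exclude; stop.
Optimal diet: leafhoppers, aphids, large flies — 3 of 5 types.

3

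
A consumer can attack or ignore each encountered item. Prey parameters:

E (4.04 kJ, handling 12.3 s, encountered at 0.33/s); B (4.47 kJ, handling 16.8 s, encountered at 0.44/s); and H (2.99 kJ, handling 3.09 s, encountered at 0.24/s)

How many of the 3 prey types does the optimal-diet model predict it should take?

1

Profitabilities (E/h, kJ/s): H 0.968, E 0.328, B 0.266. Add prey in this order while the next type's profitability exceeds the intake rate on those already taken.
Rate on top 1: 0.412. E: 0.328 < 0.412 → exclude; stop.
Optimal diet: H — 1 of 3 types.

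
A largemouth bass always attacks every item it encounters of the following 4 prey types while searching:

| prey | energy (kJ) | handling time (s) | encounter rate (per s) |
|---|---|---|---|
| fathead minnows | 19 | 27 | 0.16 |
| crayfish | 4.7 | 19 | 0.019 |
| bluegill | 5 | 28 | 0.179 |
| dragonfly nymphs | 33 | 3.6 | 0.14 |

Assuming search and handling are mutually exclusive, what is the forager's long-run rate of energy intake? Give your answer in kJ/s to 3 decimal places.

Energy encountered per unit search time: 0.16×19 + 0.019×4.7 + 0.179×5 + 0.14×33 = 8.644 kJ/s.
Handling time per unit search time: 0.16×27 + 0.019×19 + 0.179×28 + 0.14×3.6 = 10.2.
Rate = 8.644/(1 + 10.2) = 0.772 kJ/s.

0.772 kJ/s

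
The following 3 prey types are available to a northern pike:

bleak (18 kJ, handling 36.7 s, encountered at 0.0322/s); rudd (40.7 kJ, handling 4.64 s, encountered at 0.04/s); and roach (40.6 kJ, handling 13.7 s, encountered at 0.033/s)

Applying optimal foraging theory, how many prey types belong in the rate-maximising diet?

Profitabilities (E/h, kJ/s): rudd 8.77, roach 2.96, bleak 0.49. Add prey in this order while the next type's profitability exceeds the intake rate on those already taken.
Rate on top 1: 1.373. roach: 2.96 > 1.373 → include.
Rate on top 2: 1.812. bleak: 0.49 < 1.812 → exclude; stop.
Optimal diet: rudd, roach — 2 of 3 types.

2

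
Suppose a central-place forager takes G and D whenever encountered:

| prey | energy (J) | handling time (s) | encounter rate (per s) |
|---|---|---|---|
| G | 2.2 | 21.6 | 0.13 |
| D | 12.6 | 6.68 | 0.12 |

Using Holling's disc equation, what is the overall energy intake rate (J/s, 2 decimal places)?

Energy encountered per unit search time: 0.13×2.2 + 0.12×12.6 = 1.798 J/s.
Handling time per unit search time: 0.13×21.6 + 0.12×6.68 = 3.61.
Rate = 1.798/(1 + 3.61) = 0.3901 J/s.

0.39 J/s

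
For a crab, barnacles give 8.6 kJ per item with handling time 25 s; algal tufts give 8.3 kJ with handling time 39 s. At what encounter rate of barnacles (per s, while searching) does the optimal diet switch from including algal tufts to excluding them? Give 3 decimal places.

The zero-one rule: include algal tufts iff E₂/h₂ > λE₁/(1+λh₁). Equality gives the switch point.
λE₁h₂ = E₂ + λE₂h₁ ⇒ λ = E₂/(E₁h₂ − E₂h₁) = 8.3/(335.4 − 207.5) = 0.06489 per s.

0.065 per s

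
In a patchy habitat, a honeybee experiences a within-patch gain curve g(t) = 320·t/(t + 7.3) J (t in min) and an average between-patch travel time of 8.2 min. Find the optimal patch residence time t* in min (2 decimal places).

7.74 min

Maximise g(t)/(T+t): set derivative to zero → g'(t)(T+t) = g(t).
g'(t) = 320·7.3/(t + 7.3)². Setting 320·7.3/(t+7.3)² = 320t/[(t+7.3)(8.2+t)] gives 7.3(8.2+t) = t(t+7.3), so t² = 7.3×8.2 = 59.86.
t* = √59.86 = 7.737 min.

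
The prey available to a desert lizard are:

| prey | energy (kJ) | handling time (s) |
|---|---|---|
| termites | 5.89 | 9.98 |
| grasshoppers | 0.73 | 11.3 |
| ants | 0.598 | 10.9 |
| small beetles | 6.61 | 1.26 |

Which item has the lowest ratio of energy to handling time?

Profitability E/h (kJ/s): termites = 5.89/9.98 = 0.59, grasshoppers = 0.73/11.3 = 0.0646, ants = 0.598/10.9 = 0.0549, small beetles = 6.61/1.26 = 5.25.
Ranked: small beetles > termites > grasshoppers > ants.

ants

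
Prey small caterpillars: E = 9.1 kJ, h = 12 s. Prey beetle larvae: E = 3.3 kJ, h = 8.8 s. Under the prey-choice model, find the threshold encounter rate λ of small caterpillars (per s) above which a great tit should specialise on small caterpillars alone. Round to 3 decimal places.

The zero-one rule: include beetle larvae iff E₂/h₂ > λE₁/(1+λh₁). Equality gives the switch point.
λE₁h₂ = E₂ + λE₂h₁ ⇒ λ = E₂/(E₁h₂ − E₂h₁) = 3.3/(80.08 − 39.6) = 0.08152 per s.

0.082 per s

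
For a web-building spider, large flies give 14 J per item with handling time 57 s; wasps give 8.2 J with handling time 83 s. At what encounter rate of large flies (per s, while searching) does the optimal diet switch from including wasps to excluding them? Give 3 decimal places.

0.012 per s

Drop wasps once their profitability E₂/h₂ falls below the rate achievable on large flies alone: E₂/h₂ = λE₁/(1 + λh₁).
Solve for λ: λE₁h₂ = E₂(1 + λh₁) → λ(E₁h₂ − E₂h₁) = E₂ → λ = E₂/(E₁h₂ − E₂h₁).
λ = 8.2/(14×83 − 8.2×57) = 8.2/694.6 = 0.01181 per s.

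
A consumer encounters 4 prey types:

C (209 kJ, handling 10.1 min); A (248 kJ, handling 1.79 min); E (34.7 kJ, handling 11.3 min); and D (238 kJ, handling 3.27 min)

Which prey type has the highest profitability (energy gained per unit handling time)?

A

In descending order of E/h:
A: 248/1.79 = 139 kJ/min
D: 238/3.27 = 72.8 kJ/min
C: 209/10.1 = 20.7 kJ/min
E: 34.7/11.3 = 3.07 kJ/min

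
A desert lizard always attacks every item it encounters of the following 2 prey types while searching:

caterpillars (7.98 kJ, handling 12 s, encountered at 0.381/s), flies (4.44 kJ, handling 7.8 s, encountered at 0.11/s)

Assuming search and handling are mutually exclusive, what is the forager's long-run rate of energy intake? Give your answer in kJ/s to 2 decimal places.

R = (0.381×7.98 + 0.11×4.44) / (1 + 0.381×12 + 0.11×7.8) = 3.529/6.43 = 0.5488 kJ/s.

0.55 kJ/s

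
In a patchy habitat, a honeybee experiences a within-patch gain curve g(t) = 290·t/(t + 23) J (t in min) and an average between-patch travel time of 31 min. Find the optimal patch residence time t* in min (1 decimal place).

26.7 min

Optimal t* satisfies g'(t*) = g(t*)/(T + t*).
g'(t) = 290·23/(t + 23)². Setting 290·23/(t+23)² = 290t/[(t+23)(31+t)] gives 23(31+t) = t(t+23), so t² = 23×31 = 713.
t* = √713 = 26.7 min.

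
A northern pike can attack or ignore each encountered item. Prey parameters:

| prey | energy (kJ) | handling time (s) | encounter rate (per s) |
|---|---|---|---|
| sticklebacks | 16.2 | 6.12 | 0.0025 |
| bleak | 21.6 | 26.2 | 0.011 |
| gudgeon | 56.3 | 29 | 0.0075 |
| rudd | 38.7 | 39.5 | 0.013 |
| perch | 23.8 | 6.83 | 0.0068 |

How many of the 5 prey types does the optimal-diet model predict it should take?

Profitabilities (E/h, kJ/s): perch 3.48, sticklebacks 2.65, gudgeon 1.94, rudd 0.98, bleak 0.824. Add prey in this order while the next type's profitability exceeds the intake rate on those already taken.
Rate on top 1: 0.1547. sticklebacks: 2.65 > 0.1547 → include.
Rate on top 2: 0.1906. gudgeon: 1.94 > 0.1906 → include.
Rate on top 3: 0.4882. rudd: 0.98 > 0.4882 → include.
Rate on top 4: 0.629. bleak: 0.824 > 0.629 → include.
Optimal diet: perch, sticklebacks, gudgeon, rudd, bleak — 5 of 5 types.

5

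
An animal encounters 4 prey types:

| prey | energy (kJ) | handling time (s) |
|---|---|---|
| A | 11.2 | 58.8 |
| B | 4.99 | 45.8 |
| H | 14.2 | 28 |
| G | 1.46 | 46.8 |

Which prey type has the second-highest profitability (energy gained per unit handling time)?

A

Profitability E/h (kJ/s): A = 11.2/58.8 = 0.19, B = 4.99/45.8 = 0.109, H = 14.2/28 = 0.507, G = 1.46/46.8 = 0.0312.
Ranked: H > A > B > G.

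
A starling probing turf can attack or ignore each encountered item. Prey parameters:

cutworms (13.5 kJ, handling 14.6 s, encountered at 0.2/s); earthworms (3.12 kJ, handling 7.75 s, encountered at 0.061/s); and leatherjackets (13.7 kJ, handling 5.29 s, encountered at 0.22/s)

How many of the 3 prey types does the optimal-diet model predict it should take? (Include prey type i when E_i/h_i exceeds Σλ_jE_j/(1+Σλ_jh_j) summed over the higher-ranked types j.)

Rank by E/h (kJ/s): leatherjackets 2.59, cutworms 0.925, earthworms 0.403. Include each in turn until the next type's E/h falls below the running intake rate.
Rate on top 1: 1.393. cutworms: 0.925 < 1.393 → exclude; stop.
Optimal diet: leatherjackets — 1 of 3 types.

1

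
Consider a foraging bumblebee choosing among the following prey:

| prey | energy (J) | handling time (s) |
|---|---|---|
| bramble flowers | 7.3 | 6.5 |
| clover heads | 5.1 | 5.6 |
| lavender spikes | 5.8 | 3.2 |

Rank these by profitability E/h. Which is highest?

lavender spikes

Profitability E/h (J/s): bramble flowers = 7.3/6.5 = 1.12, clover heads = 5.1/5.6 = 0.911, lavender spikes = 5.8/3.2 = 1.81.
Ranked: lavender spikes > bramble flowers > clover heads.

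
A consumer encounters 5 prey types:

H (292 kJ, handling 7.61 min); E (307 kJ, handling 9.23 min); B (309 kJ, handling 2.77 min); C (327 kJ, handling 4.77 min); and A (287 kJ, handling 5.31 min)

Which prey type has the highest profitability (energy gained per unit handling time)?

B

In descending order of E/h:
B: 309/2.77 = 112 kJ/min
C: 327/4.77 = 68.6 kJ/min
A: 287/5.31 = 54 kJ/min
H: 292/7.61 = 38.4 kJ/min
E: 307/9.23 = 33.3 kJ/min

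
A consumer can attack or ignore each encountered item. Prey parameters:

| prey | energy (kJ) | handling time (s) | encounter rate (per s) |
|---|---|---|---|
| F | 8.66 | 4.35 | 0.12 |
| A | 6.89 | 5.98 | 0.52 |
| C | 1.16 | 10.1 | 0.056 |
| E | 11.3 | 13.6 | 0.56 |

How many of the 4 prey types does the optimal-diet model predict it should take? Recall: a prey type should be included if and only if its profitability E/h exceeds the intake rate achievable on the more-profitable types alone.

Rank by E/h (kJ/s): F 1.99, A 1.15, E 0.831, C 0.115. Include each in turn until the next type's E/h falls below the running intake rate.
Rate on top 1: 0.6828. A: 1.15 > 0.6828 → include.
Rate on top 2: 0.9979. E: 0.831 < 0.9979 → exclude; stop.
Optimal diet: F, A — 2 of 4 types.

2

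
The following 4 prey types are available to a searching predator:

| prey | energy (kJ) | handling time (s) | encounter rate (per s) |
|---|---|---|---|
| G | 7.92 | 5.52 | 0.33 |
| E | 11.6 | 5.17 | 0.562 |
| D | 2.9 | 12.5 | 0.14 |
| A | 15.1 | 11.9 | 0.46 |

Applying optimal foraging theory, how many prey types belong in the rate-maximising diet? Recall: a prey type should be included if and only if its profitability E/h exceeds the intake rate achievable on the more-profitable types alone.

1

Rank by E/h (kJ/s): E 2.24, G 1.43, A 1.27, D 0.232. Include each in turn until the next type's E/h falls below the running intake rate.
Rate on top 1: 1.669. G: 1.43 < 1.669 → exclude; stop.
Optimal diet: E — 1 of 4 types.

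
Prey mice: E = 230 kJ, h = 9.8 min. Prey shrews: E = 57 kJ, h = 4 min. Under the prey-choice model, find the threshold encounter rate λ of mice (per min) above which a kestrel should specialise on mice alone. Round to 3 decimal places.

0.158 per min

Drop shrews once their profitability E₂/h₂ falls below the rate achievable on mice alone: E₂/h₂ = λE₁/(1 + λh₁).
Solve for λ: λE₁h₂ = E₂(1 + λh₁) → λ(E₁h₂ − E₂h₁) = E₂ → λ = E₂/(E₁h₂ − E₂h₁).
λ = 57/(230×4 − 57×9.8) = 57/361.4 = 0.1577 per min.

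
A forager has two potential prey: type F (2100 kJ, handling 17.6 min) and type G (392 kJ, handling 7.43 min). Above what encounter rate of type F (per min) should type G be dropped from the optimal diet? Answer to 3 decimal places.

0.045 per min

The zero-one rule: include type G iff E₂/h₂ > λE₁/(1+λh₁). Equality gives the switch point.
λE₁h₂ = E₂ + λE₂h₁ ⇒ λ = E₂/(E₁h₂ − E₂h₁) = 392/(1.56e+04 − 6899) = 0.04504 per min.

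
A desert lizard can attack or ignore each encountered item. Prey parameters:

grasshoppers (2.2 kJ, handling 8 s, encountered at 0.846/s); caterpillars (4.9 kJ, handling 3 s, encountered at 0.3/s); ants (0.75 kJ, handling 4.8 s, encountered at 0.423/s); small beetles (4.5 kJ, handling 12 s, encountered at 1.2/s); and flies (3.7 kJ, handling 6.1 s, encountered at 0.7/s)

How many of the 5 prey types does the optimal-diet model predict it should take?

1

Profitabilities (E/h, kJ/s): caterpillars 1.63, flies 0.607, small beetles 0.375, grasshoppers 0.275, ants 0.156. Add prey in this order while the next type's profitability exceeds the intake rate on those already taken.
Rate on top 1: 0.7737. flies: 0.607 < 0.7737 → exclude; stop.
Optimal diet: caterpillars — 1 of 5 types.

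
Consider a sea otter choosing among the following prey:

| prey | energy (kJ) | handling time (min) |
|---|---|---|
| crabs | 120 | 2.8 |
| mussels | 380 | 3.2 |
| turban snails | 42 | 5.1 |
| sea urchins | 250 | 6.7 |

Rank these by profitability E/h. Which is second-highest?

Profitability E/h (kJ/min): crabs = 120/2.8 = 42.9, mussels = 380/3.2 = 119, turban snails = 42/5.1 = 8.24, sea urchins = 250/6.7 = 37.3.
Ranked: mussels > crabs > sea urchins > turban snails.

crabs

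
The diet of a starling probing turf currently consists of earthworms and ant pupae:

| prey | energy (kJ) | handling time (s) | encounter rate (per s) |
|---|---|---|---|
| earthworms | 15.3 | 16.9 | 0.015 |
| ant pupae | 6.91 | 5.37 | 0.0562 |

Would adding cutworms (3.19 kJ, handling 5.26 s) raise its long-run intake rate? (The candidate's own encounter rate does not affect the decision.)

Intake rate on the current diet: R = (0.015×15.3 + 0.0562×6.91) / (1 + 0.015×16.9 + 0.0562×5.37) = 0.6178/1.555 = 0.3973 kJ/s.
cutworms: E/h = 3.19/5.26 = 0.6065 kJ/s.
0.6065 > 0.3973, so adding cutworms raises the average — include it.

Yes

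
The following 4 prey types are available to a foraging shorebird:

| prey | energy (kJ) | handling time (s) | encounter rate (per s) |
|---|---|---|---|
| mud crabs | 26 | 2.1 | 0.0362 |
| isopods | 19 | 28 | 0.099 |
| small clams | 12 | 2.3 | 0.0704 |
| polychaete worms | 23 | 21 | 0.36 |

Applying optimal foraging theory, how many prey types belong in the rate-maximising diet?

E/h in descending order: mud crabs 12.4, small clams 5.22, polychaete worms 1.1, isopods 0.679 kJ/s. The optimal diet is the largest prefix of this list for which every included type satisfies E_i/h_i > R on the types above it.
Rate on top 1: 0.8747. small clams: 5.22 > 0.8747 → include.
Rate on top 2: 1.443. polychaete worms: 1.1 < 1.443 → exclude; stop.
Optimal diet: mud crabs, small clams — 2 of 4 types.

2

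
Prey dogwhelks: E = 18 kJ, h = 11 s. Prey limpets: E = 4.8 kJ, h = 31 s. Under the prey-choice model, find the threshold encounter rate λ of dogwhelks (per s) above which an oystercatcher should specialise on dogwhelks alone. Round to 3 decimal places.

At the threshold, the rate on dogwhelks alone equals the profitability of limpets: λ·18/(1 + λ·11) = 4.8/31 = 0.1548.
Rearranging, λ(18 − 0.1548×11) = 0.1548, so λ = 0.1548/16.3 = 0.009501 per s.

0.010 per s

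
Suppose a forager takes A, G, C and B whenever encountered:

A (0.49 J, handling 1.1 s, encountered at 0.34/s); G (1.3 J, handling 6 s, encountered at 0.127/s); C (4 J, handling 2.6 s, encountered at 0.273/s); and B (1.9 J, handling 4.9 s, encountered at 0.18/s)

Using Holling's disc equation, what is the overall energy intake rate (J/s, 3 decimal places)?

0.474 J/s

R = Σλ_iE_i / (1 + Σλ_ih_i)
Numerator: 0.34×0.49 + 0.127×1.3 + 0.273×4 + 0.18×1.9 = 1.766
Denominator: 1 + 0.34×1.1 + 0.127×6 + 0.273×2.6 + 0.18×4.9 = 3.728
R = 1.766/3.728 = 0.4737 J/s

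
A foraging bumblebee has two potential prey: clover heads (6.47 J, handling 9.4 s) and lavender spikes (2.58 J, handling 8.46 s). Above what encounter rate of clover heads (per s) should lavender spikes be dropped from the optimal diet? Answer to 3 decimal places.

0.085 per s

The zero-one rule: include lavender spikes iff E₂/h₂ > λE₁/(1+λh₁). Equality gives the switch point.
λE₁h₂ = E₂ + λE₂h₁ ⇒ λ = E₂/(E₁h₂ − E₂h₁) = 2.58/(54.74 − 24.25) = 0.08463 per s.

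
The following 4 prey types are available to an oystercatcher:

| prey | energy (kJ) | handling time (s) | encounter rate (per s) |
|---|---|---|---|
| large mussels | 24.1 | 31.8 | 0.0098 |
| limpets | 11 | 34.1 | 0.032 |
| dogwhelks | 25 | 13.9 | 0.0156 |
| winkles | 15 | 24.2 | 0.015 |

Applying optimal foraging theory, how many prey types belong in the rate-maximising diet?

3

E/h in descending order: dogwhelks 1.8, large mussels 0.758, winkles 0.62, limpets 0.323 kJ/s. The optimal diet is the largest prefix of this list for which every included type satisfies E_i/h_i > R on the types above it.
Rate on top 1: 0.3205. large mussels: 0.758 > 0.3205 → include.
Rate on top 2: 0.4097. winkles: 0.62 > 0.4097 → include.
Rate on top 3: 0.45. limpets: 0.323 < 0.45 → exclude; stop.
Optimal diet: dogwhelks, large mussels, winkles — 3 of 4 types.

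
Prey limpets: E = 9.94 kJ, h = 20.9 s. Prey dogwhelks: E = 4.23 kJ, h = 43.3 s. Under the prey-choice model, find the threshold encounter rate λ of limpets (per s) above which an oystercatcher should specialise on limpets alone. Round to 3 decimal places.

0.012 per s

The zero-one rule: include dogwhelks iff E₂/h₂ > λE₁/(1+λh₁). Equality gives the switch point.
λE₁h₂ = E₂ + λE₂h₁ ⇒ λ = E₂/(E₁h₂ − E₂h₁) = 4.23/(430.4 − 88.41) = 0.01237 per s.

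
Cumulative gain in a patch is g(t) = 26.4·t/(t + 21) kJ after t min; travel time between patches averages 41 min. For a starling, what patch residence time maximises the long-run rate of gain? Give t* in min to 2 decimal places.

By the marginal value theorem, leave when the instantaneous gain rate g'(t) equals the habitat-wide average g(t)/(T + t).
g'(t) = 26.4·21/(t + 21)². Setting 26.4·21/(t+21)² = 26.4t/[(t+21)(41+t)] gives 21(41+t) = t(t+21), so t² = 21×41 = 861.
t* = √861 = 29.34 min.

29.34 min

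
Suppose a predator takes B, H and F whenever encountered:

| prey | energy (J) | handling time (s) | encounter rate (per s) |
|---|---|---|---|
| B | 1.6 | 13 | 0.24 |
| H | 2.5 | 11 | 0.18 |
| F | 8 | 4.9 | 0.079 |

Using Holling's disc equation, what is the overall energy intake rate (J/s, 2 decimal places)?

R = (0.24×1.6 + 0.18×2.5 + 0.079×8) / (1 + 0.24×13 + 0.18×11 + 0.079×4.9) = 1.466/6.487 = 0.226 J/s.

0.23 J/s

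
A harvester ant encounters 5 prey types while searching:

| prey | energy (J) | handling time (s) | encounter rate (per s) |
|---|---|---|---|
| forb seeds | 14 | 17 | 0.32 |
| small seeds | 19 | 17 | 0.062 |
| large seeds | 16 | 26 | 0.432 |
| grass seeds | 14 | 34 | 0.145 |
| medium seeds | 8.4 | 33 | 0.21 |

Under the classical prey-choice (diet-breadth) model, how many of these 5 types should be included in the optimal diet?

E/h in descending order: small seeds 1.12, forb seeds 0.824, large seeds 0.615, grass seeds 0.412, medium seeds 0.255 J/s. The optimal diet is the largest prefix of this list for which every included type satisfies E_i/h_i > R on the types above it.
Rate on top 1: 0.5735. forb seeds: 0.824 > 0.5735 → include.
Rate on top 2: 0.755. large seeds: 0.615 < 0.755 → exclude; stop.
Optimal diet: small seeds, forb seeds — 2 of 5 types.

2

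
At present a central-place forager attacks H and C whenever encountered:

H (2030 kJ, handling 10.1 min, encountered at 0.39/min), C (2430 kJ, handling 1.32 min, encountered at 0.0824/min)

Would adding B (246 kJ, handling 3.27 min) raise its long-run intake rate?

No

Intake rate on the current diet: R = (0.39×2030 + 0.0824×2430) / (1 + 0.39×10.1 + 0.0824×1.32) = 991.9/5.048 = 196.5 kJ/min.
Profitability of B: 246/3.27 = 75.23 kJ/min.
Since 75.23 < R, time spent handling B is better spent searching.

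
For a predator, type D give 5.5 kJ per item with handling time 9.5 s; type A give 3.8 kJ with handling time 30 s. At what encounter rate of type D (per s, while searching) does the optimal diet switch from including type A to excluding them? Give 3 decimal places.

0.029 per s

Drop type A once their profitability E₂/h₂ falls below the rate achievable on type D alone: E₂/h₂ = λE₁/(1 + λh₁).
Solve for λ: λE₁h₂ = E₂(1 + λh₁) → λ(E₁h₂ − E₂h₁) = E₂ → λ = E₂/(E₁h₂ − E₂h₁).
λ = 3.8/(5.5×30 − 3.8×9.5) = 3.8/128.9 = 0.02948 per s.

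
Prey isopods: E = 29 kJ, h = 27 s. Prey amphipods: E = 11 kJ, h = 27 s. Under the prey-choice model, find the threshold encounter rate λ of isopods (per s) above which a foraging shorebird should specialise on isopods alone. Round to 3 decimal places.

0.023 per s

At the threshold, the rate on isopods alone equals the profitability of amphipods: λ·29/(1 + λ·27) = 11/27 = 0.4074.
Rearranging, λ(29 − 0.4074×27) = 0.4074, so λ = 0.4074/18 = 0.02263 per s.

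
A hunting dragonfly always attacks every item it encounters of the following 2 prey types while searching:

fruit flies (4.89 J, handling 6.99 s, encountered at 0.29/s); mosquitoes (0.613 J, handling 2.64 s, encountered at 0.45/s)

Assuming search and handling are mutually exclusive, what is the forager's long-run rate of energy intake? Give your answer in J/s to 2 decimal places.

0.40 J/s

R = (0.29×4.89 + 0.45×0.613) / (1 + 0.29×6.99 + 0.45×2.64) = 1.694/4.215 = 0.4019 J/s.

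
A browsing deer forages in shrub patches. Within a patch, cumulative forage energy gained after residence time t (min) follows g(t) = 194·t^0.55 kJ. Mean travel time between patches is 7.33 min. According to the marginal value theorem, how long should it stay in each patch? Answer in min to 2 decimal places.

By the marginal value theorem, leave when the instantaneous gain rate g'(t) equals the habitat-wide average g(t)/(T + t).
g'(t) = 0.55·194·t^-0.45. Setting 0.55·194·t^-0.45 = 194·t^0.55/(7.33+t) gives 0.55(7.33+t) = t, so 0.45·t = 0.55×7.33.
t* = 0.55×7.33/0.45 = 8.959 min.

8.96 min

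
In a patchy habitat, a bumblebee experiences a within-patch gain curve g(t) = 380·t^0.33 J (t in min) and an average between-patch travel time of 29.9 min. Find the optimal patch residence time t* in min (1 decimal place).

14.7 min

By the marginal value theorem, leave when the instantaneous gain rate g'(t) equals the habitat-wide average g(t)/(T + t).
g'(t) = 0.33·380·t^-0.67. Setting 0.33·380·t^-0.67 = 380·t^0.33/(29.9+t) gives 0.33(29.9+t) = t, so 0.67·t = 0.33×29.9.
t* = 0.33×29.9/0.67 = 14.73 min.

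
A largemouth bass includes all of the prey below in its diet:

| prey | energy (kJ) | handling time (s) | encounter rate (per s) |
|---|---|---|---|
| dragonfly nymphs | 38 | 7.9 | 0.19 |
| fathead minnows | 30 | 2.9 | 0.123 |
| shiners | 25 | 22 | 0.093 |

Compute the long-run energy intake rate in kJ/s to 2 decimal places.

R = (0.19×38 + 0.123×30 + 0.093×25) / (1 + 0.19×7.9 + 0.123×2.9 + 0.093×22) = 13.23/4.904 = 2.699 kJ/s.

2.70 kJ/s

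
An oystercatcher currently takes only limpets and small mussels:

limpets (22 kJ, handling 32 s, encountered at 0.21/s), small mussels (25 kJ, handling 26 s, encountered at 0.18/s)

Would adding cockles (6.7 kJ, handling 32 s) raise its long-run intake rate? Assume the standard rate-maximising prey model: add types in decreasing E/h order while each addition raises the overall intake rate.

No

Intake rate on the current diet: R = (0.21×22 + 0.18×25) / (1 + 0.21×32 + 0.18×26) = 9.12/12.4 = 0.7355 kJ/s.
Profitability of cockles: 6.7/32 = 0.2094 kJ/s.
Since 0.2094 < R, time spent handling cockles is better spent searching.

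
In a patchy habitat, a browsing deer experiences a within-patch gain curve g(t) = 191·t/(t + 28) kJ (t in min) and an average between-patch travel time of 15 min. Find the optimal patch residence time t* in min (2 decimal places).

20.49 min

By the marginal value theorem, leave when the instantaneous gain rate g'(t) equals the habitat-wide average g(t)/(T + t).
g'(t) = 191·28/(t + 28)². Setting 191·28/(t+28)² = 191t/[(t+28)(15+t)] gives 28(15+t) = t(t+28), so t² = 28×15 = 420.
t* = √420 = 20.49 min.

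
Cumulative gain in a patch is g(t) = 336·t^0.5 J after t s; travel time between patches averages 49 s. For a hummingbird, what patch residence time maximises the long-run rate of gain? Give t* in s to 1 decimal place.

49.0 s

Optimal t* satisfies g'(t*) = g(t*)/(T + t*).
g'(t) = 0.5·336·t^-0.5. Setting 0.5·336·t^-0.5 = 336·t^0.5/(49+t) gives 0.5(49+t) = t, so 0.50·t = 0.5×49.
t* = 0.5×49/0.50 = 49 s.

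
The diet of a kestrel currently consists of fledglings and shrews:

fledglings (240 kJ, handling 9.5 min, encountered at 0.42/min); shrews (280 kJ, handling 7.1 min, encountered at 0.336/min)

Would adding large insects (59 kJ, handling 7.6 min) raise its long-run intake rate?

On fledglings and shrews alone, R = ΣλE/(1+Σλh) = 194.9/7.376 = 26.42 kJ/min.
large insects: E/h = 59/7.6 = 7.763 kJ/min.
Since 7.763 < R, time spent handling large insects is better spent searching.

No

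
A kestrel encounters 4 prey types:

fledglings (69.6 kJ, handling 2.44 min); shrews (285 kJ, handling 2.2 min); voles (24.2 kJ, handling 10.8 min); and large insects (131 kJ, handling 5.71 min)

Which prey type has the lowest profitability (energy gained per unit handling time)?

voles

Profitability E/h (kJ/min): fledglings = 69.6/2.44 = 28.5, shrews = 285/2.2 = 130, voles = 24.2/10.8 = 2.24, large insects = 131/5.71 = 22.9.
Ranked: shrews > fledglings > large insects > voles.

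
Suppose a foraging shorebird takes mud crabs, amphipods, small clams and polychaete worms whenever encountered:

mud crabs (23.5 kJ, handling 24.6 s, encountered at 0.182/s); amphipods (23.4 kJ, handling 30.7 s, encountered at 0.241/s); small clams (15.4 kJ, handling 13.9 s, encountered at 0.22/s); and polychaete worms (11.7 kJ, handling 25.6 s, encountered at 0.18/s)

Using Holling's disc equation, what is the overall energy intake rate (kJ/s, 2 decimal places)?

0.75 kJ/s

Energy encountered per unit search time: 0.182×23.5 + 0.241×23.4 + 0.22×15.4 + 0.18×11.7 = 15.41 kJ/s.
Handling time per unit search time: 0.182×24.6 + 0.241×30.7 + 0.22×13.9 + 0.18×25.6 = 19.54.
Rate = 15.41/(1 + 19.54) = 0.7502 kJ/s.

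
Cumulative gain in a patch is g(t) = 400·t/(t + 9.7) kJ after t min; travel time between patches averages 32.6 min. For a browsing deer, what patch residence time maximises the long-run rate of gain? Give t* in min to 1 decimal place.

Optimal t* satisfies g'(t*) = g(t*)/(T + t*).
g'(t) = 400·9.7/(t + 9.7)². Setting 400·9.7/(t+9.7)² = 400t/[(t+9.7)(32.6+t)] gives 9.7(32.6+t) = t(t+9.7), so t² = 9.7×32.6 = 316.2.
t* = √316.2 = 17.78 min.

17.8 min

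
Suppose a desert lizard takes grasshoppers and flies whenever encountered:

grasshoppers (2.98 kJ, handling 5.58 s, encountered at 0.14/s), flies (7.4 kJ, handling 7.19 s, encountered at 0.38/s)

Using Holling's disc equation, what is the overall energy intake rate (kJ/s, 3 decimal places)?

R = (0.14×2.98 + 0.38×7.4) / (1 + 0.14×5.58 + 0.38×7.19) = 3.229/4.513 = 0.7155 kJ/s.

0.715 kJ/s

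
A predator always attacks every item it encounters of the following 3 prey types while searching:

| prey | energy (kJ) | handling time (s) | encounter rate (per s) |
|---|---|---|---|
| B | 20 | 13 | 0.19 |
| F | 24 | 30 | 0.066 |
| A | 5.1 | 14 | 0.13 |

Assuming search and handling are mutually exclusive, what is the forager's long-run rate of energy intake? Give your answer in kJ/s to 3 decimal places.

R = (0.19×20 + 0.066×24 + 0.13×5.1) / (1 + 0.19×13 + 0.066×30 + 0.13×14) = 6.047/7.27 = 0.8318 kJ/s.

0.832 kJ/s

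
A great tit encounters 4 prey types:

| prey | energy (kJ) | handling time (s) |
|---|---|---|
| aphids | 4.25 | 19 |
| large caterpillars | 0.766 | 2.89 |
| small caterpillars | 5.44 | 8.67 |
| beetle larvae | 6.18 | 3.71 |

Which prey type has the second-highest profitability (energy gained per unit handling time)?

In descending order of E/h:
beetle larvae: 6.18/3.71 = 1.67 kJ/s
small caterpillars: 5.44/8.67 = 0.627 kJ/s
large caterpillars: 0.766/2.89 = 0.265 kJ/s
aphids: 4.25/19 = 0.224 kJ/s

small caterpillars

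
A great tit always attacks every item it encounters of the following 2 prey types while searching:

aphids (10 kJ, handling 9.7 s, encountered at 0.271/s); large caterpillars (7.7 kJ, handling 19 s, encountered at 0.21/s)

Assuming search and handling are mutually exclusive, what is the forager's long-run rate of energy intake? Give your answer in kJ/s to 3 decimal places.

0.568 kJ/s

R = (0.271×10 + 0.21×7.7) / (1 + 0.271×9.7 + 0.21×19) = 4.327/7.619 = 0.5679 kJ/s.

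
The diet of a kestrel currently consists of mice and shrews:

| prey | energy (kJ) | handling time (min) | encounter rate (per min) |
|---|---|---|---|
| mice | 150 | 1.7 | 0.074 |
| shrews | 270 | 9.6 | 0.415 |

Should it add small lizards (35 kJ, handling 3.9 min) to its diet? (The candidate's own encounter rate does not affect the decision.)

Current rate: (0.074×150 + 0.415×270)/(1 + 0.074×1.7 + 0.415×9.6) = 24.1 kJ/min.
Profitability of small lizards: 35/3.9 = 8.974 kJ/min.
8.974 < 24.1, so adding small lizards would lower the average — exclude it.

No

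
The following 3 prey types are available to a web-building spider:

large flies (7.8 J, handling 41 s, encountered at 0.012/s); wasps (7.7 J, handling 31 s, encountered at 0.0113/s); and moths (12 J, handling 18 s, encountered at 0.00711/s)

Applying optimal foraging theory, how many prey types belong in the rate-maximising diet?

E/h in descending order: moths 0.667, wasps 0.248, large flies 0.19 J/s. The optimal diet is the largest prefix of this list for which every included type satisfies E_i/h_i > R on the types above it.
Rate on top 1: 0.07564. wasps: 0.248 > 0.07564 → include.
Rate on top 2: 0.1166. large flies: 0.19 > 0.1166 → include.
Optimal diet: moths, wasps, large flies — 3 of 3 types.

3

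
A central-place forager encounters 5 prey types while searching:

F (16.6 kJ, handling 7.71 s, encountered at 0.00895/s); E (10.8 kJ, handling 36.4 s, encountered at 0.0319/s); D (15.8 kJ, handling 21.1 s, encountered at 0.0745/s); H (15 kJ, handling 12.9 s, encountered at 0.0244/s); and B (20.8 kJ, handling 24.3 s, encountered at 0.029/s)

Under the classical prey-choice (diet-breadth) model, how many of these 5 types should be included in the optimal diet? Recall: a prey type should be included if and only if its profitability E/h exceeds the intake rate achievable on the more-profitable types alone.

4

E/h in descending order: F 2.15, H 1.16, B 0.856, D 0.749, E 0.297 kJ/s. The optimal diet is the largest prefix of this list for which every included type satisfies E_i/h_i > R on the types above it.
Rate on top 1: 0.139. H: 1.16 > 0.139 → include.
Rate on top 2: 0.3719. B: 0.856 > 0.3719 → include.
Rate on top 3: 0.5352. D: 0.749 > 0.5352 → include.
Rate on top 4: 0.6269. E: 0.297 < 0.6269 → exclude; stop.
Optimal diet: F, H, B, D — 4 of 5 types.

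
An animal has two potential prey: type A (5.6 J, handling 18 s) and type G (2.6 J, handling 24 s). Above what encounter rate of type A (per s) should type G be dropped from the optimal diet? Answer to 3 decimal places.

At the threshold, the rate on type A alone equals the profitability of type G: λ·5.6/(1 + λ·18) = 2.6/24 = 0.1083.
Rearranging, λ(5.6 − 0.1083×18) = 0.1083, so λ = 0.1083/3.65 = 0.02968 per s.

0.030 per s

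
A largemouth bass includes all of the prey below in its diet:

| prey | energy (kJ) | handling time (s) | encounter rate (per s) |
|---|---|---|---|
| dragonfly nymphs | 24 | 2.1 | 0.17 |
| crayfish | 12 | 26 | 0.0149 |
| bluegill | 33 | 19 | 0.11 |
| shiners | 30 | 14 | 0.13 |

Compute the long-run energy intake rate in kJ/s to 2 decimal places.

Energy encountered per unit search time: 0.17×24 + 0.0149×12 + 0.11×33 + 0.13×30 = 11.79 kJ/s.
Handling time per unit search time: 0.17×2.1 + 0.0149×26 + 0.11×19 + 0.13×14 = 4.654.
Rate = 11.79/(1 + 4.654) = 2.085 kJ/s.

2.08 kJ/s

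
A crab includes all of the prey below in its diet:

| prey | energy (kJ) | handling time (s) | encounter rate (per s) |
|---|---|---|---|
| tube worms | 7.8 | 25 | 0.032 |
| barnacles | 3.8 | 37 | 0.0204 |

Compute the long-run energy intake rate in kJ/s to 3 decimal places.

0.128 kJ/s

R = (0.032×7.8 + 0.0204×3.8) / (1 + 0.032×25 + 0.0204×37) = 0.3271/2.555 = 0.128 kJ/s.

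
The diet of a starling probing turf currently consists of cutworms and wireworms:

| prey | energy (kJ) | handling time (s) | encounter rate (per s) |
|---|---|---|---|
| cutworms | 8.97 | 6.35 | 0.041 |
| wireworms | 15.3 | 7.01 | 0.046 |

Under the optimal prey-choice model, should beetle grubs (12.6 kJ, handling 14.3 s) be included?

Yes

Current rate: (0.041×8.97 + 0.046×15.3)/(1 + 0.041×6.35 + 0.046×7.01) = 0.677 kJ/s.
Profitability of beetle grubs: 12.6/14.3 = 0.8811 kJ/s.
Since 0.8811 > R, including beetle grubs increases the long-run rate.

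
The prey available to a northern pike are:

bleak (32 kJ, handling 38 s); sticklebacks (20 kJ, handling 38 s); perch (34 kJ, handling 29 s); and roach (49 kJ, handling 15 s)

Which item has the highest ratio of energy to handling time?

roach

Profitability E/h (kJ/s): bleak = 32/38 = 0.842, sticklebacks = 20/38 = 0.526, perch = 34/29 = 1.17, roach = 49/15 = 3.27.
Ranked: roach > perch > bleak > sticklebacks.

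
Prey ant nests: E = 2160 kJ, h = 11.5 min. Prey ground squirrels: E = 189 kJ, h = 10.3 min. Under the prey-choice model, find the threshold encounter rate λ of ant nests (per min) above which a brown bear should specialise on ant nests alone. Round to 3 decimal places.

At the threshold, the rate on ant nests alone equals the profitability of ground squirrels: λ·2160/(1 + λ·11.5) = 189/10.3 = 18.35.
Rearranging, λ(2160 − 18.35×11.5) = 18.35, so λ = 18.35/1949 = 0.009415 per min.

0.009 per min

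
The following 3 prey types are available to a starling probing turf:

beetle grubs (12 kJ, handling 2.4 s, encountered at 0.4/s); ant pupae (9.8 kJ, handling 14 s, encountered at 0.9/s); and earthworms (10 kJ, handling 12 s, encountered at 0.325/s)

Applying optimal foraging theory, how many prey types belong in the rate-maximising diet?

1

Rank by E/h (kJ/s): beetle grubs 5, earthworms 0.833, ant pupae 0.7. Include each in turn until the next type's E/h falls below the running intake rate.
Rate on top 1: 2.449. earthworms: 0.833 < 2.449 → exclude; stop.
Optimal diet: beetle grubs — 1 of 3 types.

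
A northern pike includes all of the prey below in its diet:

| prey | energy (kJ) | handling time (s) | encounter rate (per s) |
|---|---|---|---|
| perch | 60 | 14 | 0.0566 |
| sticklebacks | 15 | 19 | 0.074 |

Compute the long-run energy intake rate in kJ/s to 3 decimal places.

1.409 kJ/s

Energy encountered per unit search time: 0.0566×60 + 0.074×15 = 4.506 kJ/s.
Handling time per unit search time: 0.0566×14 + 0.074×19 = 2.198.
Rate = 4.506/(1 + 2.198) = 1.409 kJ/s.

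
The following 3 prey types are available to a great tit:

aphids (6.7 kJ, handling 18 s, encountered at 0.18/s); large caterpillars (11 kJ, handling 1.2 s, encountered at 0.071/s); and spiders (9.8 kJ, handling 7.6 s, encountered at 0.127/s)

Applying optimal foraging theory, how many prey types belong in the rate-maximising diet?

2

Rank by E/h (kJ/s): large caterpillars 9.17, spiders 1.29, aphids 0.372. Include each in turn until the next type's E/h falls below the running intake rate.
Rate on top 1: 0.7197. spiders: 1.29 > 0.7197 → include.
Rate on top 2: 0.9879. aphids: 0.372 < 0.9879 → exclude; stop.
Optimal diet: large caterpillars, spiders — 2 of 3 types.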